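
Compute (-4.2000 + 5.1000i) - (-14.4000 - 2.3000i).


Real: -4.2 + 14.4 = 10.2
Imag: 5.1 + 2.3 = 7.4

10.2000 + 7.4000i


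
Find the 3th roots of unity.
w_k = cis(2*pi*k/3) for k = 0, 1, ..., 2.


The 3th roots of unity are cis(360k/3°) for k=0..2
Angle step = 360/3 = 120°
Primitive root: cis(120°)
Primitive root = -0.5000 + 0.8660i

3 roots at angles: 0°, 120°, 240°


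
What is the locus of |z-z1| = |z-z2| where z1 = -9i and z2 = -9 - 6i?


Equal distances means the locus is the perpendicular bisector of z1 and z2.
Midpoint = ((0+(-9))/2, (-9+(-6))/2) = (-4.5000, -7.5000)

Perpendicular bisector through (-4.5000, -7.5000)


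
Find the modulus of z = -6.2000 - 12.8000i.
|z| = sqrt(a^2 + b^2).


|z| = sqrt((-6.2)^2 + (-12.8)^2) = sqrt(38.44 + 163.84) = sqrt(202.28) = 14.2225

|z| = 14.2225


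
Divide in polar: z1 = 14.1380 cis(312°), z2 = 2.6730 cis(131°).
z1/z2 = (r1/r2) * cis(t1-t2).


r = 14.1380 / 2.6730 = 5.2892
theta = 312° - 131° = 181° = 181° (mod 360)

5.2892 cis(181°)


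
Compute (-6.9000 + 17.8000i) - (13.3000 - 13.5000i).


Real: -6.9 - 13.3 = -20.2
Imag: 17.8 + 13.5 = 31.3

-20.2000 + 31.3000i


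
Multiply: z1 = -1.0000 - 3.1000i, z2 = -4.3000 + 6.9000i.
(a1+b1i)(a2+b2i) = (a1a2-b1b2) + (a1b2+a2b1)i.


Real = -1*(-4.3) - (-3.1)*6.9 = 4.3 - (-21.39) = 25.69
Imag = -1*6.9 - (4.3)*(-3.1) = -6.9 + 13.33 = 6.43

25.6900 + 6.4300i


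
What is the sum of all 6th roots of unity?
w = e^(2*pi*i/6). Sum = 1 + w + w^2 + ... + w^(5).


The sum of all 6th roots of unity is 0.
Geometric series: (1 - w^6)/(1 - w) = (1-1)/(1-w) = 0 since w^6 = 1, w ≠ 1.
Alternatively: coefficient of z^5 in z^6 - 1 is 0.

0


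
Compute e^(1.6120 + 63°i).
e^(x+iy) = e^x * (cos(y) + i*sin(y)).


e^1.6120 = 5.0128
cos(63°) = 0.454
sin(63°) = 0.89101
Real = 5.0128*0.454 = 2.2758
Imag = 5.0128*0.89101 = 4.4665

2.2758 + 4.4665i


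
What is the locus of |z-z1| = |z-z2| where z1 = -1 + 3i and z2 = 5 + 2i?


Equal distances means the locus is the perpendicular bisector of z1 and z2.
Midpoint = ((-1+5)/2, (3+2)/2) = (2.0000, 2.5000)

Perpendicular bisector through (2.0000, 2.5000)


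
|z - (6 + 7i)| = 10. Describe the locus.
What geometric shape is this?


|z - z0| = r is a circle with center z0 and radius r.
Center = (6, 7), radius = 10

Circle with center (6, 7) and radius 10


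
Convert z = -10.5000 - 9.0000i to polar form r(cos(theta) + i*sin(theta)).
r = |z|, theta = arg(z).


r = sqrt(110.25+81) = sqrt(191.25) = 13.8293
theta = atan2(-9, -10.5) = -139.3987 degrees

r = 13.8293, theta = -139.3987 degrees


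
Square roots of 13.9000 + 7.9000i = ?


|z| = sqrt(193.21+62.41) = 15.9881
sqrt((|z|+a)/2) = sqrt((15.9881+13.9)/2) = sqrt(14.9441) = 3.8658
sqrt((|z|-a)/2) = sqrt((15.9881-13.9)/2) = sqrt(1.0441) = 1.0218

±(3.8658 + 1.0218i) i.e. 3.8658 + 1.0218i and -3.8658 - 1.0218i


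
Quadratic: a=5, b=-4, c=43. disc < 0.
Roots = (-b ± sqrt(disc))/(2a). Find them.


disc = (-4)^2 - 4*5*43 = 16 - 860 = -844
sqrt(|disc|) = sqrt(844) = 29.0517
Real part = 4/(2*5) = 0.4000
Imag part = 29.0517/(2*5) = 2.9052

0.4000 ± 2.9052i


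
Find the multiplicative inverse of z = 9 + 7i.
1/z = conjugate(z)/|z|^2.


|z|^2 = 81+49 = 130
1/z = (9 - 7i)/130

1/z = 0.0692 - 0.0538i


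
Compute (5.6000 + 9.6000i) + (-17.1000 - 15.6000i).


Real: 5.6 - 17.1 = -11.5
Imag: 9.6 - 15.6 = -6

-11.5000 - 6.0000i


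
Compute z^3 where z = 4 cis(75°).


r^3 = 4^3 = 64
n*theta = 3*75° = 225° = 225° (mod 360)
a = 64*cos(225°) = -45.2548
b = 64*sin(225°) = -45.2548

64 cis(225°) = -45.2548 - 45.2548i


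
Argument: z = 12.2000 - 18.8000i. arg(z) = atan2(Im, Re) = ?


Re = 12.2, Im = -18.8
arg = atan2(-18.8, 12.2) = -57.0190 degrees

arg(z) = -57.0190 degrees


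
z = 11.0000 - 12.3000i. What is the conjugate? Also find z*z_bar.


z_bar = 11.0000 + 12.3000i
z*z_bar = 11^2 + (-12.3)^2 = 121 + 151.29 = 272.29

z_bar = 11.0000 + 12.3000i, z*z_bar = 272.29


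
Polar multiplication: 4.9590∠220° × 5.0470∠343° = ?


r = 4.9590 * 5.0470 = 25.0281
theta = 220° + 343° = 563° = 203° (mod 360)

25.0281 cis(203°)


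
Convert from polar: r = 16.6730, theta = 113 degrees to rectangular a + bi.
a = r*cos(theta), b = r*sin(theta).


a = 16.6730*cos(113°) = 16.6730*(-0.390731) = -6.5147
b = 16.6730*sin(113°) = 16.6730*0.920505 = 15.3476

-6.5147 + 15.3476i


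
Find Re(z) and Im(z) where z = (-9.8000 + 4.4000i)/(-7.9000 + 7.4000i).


Multiply by conjugate: (-9.8000 + 4.4000i)(-7.9000 - 7.4000i) / ((-7.9)^2 + 7.4^2)
Numerator real = -9.8*(-7.9) + 4.4*7.4 = 109.98
Numerator imag = 4.4*(-7.9) - (-9.8)*7.4 = 37.76
Denominator = 117.17
Re(z) = 109.98/117.17 = 0.9386
Im(z) = 37.76/117.17 = 0.3223

Re(z) = 0.9386, Im(z) = 0.3223


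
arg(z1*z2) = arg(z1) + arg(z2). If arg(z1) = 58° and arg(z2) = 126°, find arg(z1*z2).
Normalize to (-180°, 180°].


arg(z1*z2) = 58° + 126° = 184°
Normalized to (-180°, 180°]: -176°

-176°


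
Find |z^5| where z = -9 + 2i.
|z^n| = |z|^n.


|z| = sqrt(81+4) = sqrt(85) = 9.2195
|z^5| = |z|^5 = (sqrt(85))^5 = 85^2 * sqrt(85) = 7225*sqrt(85)

|z^5| = 7225*sqrt(85) ≈ 66611.2087


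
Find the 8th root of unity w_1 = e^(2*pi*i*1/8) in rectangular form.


Angle = 360*1/8 = 45°
a = cos(45°) = 0.7071
b = sin(45°) = 0.7071

0.7071 + 0.7071i


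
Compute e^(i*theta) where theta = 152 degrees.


cos(152°) = -0.8829
sin(152°) = 0.4695

e^(i*152°) = -0.8829 + 0.4695i


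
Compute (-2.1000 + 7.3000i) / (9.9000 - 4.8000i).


Conjugate of z2 = 9.9000 + 4.8000i
Numerator: (-2.1000 + 7.3000i)(9.9000 + 4.8000i) = -55.8300 + 62.1900i
Denominator: 9.9^2 + (-4.8)^2 = 121.05
Result = (-55.8300 + 62.1900i)/121.05

-0.4612 + 0.5138i


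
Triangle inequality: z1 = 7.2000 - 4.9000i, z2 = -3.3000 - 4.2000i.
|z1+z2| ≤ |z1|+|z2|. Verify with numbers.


|z1| = sqrt(7.2^2 + (-4.9)^2) = sqrt(75.85) = 8.7092
|z2| = sqrt((-3.3)^2 + (-4.2)^2) = sqrt(28.53) = 5.3413
z1+z2 = 3.9000 - 9.1000i
|z1+z2| = sqrt(98.02) = 9.9005
|z1|+|z2| = 8.7092 + 5.3413 = 14.0505

|z1+z2| = 9.9005 ≤ |z1|+|z2| = 14.0505 (verified)


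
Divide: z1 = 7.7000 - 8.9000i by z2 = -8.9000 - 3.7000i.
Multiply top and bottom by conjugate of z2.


Conjugate of z2 = -8.9000 + 3.7000i
Numerator: (7.7000 - 8.9000i)(-8.9000 + 3.7000i) = -35.6000 + 107.7000i
Denominator: (-8.9)^2 + (-3.7)^2 = 92.9
Result = (-35.6000 + 107.7000i)/92.9

-0.3832 + 1.1593i


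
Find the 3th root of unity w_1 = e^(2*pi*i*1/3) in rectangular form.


Angle = 360*1/3 = 120°
a = cos(120°) = -0.5000
b = sin(120°) = 0.8660

-0.5000 + 0.8660i


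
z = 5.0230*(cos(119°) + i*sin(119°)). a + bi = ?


a = 5.0230*cos(119°) = 5.0230*(-0.4848) = -2.4352
b = 5.0230*sin(119°) = 5.0230*0.87462 = 4.3932

-2.4352 + 4.3932i


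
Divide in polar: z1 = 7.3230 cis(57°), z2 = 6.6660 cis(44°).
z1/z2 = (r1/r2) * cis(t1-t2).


r = 7.3230 / 6.6660 = 1.0986
theta = 57° - 44° = 13° = 13° (mod 360)

1.0986 cis(13°)


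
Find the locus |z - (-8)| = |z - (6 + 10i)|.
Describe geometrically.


Equal distances means the locus is the perpendicular bisector of z1 and z2.
Midpoint = ((-8+6)/2, (0+10)/2) = (-1.0000, 5.0000)

Perpendicular bisector through (-1.0000, 5.0000)


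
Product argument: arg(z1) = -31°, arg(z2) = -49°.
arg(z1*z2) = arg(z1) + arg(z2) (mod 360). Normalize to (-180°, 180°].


arg(z1*z2) = -31° - 49° = -80°
Normalized to (-180°, 180°]: -80°

-80°


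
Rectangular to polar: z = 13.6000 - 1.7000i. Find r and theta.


r = sqrt(184.96+2.89) = sqrt(187.85) = 13.7058
theta = atan2(-1.7, 13.6) = -7.1250 degrees

r = 13.7058, theta = -7.1250 degrees


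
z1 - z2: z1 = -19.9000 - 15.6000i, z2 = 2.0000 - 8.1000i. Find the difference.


Real: -19.9 - 2 = -21.9
Imag: -15.6 + 8.1 = -7.5

-21.9000 - 7.5000i


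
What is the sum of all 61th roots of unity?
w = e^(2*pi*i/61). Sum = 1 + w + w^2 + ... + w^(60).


The sum of all 61th roots of unity is 0.
Geometric series: (1 - w^61)/(1 - w) = (1-1)/(1-w) = 0 since w^61 = 1, w ≠ 1.
Alternatively: coefficient of z^60 in z^61 - 1 is 0.

0


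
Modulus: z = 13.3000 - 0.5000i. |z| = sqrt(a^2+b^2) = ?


|z| = sqrt(13.3^2 + (-0.5)^2) = sqrt(176.89 + 0.25) = sqrt(177.14) = 13.3094

|z| = 13.3094


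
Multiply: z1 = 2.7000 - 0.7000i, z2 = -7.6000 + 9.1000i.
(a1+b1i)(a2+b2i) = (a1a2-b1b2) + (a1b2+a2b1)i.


Real = 2.7*(-7.6) - (-0.7)*9.1 = -20.52 - (-6.37) = -14.15
Imag = 2.7*9.1 - (7.6)*(-0.7) = 24.57 + 5.32 = 29.89

-14.1500 + 29.8900i


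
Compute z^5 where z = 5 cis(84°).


r^5 = 5^5 = 3125
n*theta = 5*84° = 420° = 60° (mod 360)
a = 3125*cos(60°) = 1562.5000
b = 3125*sin(60°) = 2706.3294

3125 cis(60°) = 1562.5000 + 2706.3294i


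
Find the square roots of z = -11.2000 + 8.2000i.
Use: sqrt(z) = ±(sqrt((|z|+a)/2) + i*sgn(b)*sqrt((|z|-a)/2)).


|z| = sqrt(125.44+67.24) = 13.8809
sqrt((|z|+a)/2) = sqrt((13.8809+(-11.2))/2) = sqrt(1.3405) = 1.1578
sqrt((|z|-a)/2) = sqrt((13.8809-(-11.2))/2) = sqrt(12.5405) = 3.5413

±(1.1578 + 3.5413i) i.e. 1.1578 + 3.5413i and -1.1578 - 3.5413i


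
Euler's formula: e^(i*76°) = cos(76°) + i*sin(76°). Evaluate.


cos(76°) = 0.2419
sin(76°) = 0.9703

e^(i*76°) = 0.2419 + 0.9703i


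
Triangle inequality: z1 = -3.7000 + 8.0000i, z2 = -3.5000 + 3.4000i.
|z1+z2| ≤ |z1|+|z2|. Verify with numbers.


|z1| = sqrt((-3.7)^2 + 8^2) = sqrt(77.69) = 8.8142
|z2| = sqrt((-3.5)^2 + 3.4^2) = sqrt(23.81) = 4.8795
z1+z2 = -7.2000 + 11.4000i
|z1+z2| = sqrt(181.8) = 13.4833
|z1|+|z2| = 8.8142 + 4.8795 = 13.6937

|z1+z2| = 13.4833 ≤ |z1|+|z2| = 13.6937 (verified)


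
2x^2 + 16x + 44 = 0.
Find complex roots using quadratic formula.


disc = 16^2 - 4*2*44 = 256 - 352 = -96
sqrt(|disc|) = sqrt(96) = 9.7980
Real part = -16/(2*2) = -4.0000
Imag part = 9.7980/(2*2) = 2.4495

-4.0000 ± 2.4495i


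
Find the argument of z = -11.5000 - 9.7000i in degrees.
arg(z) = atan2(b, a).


Re = -11.5, Im = -9.7
arg = atan2(-9.7, -11.5) = -139.8531 degrees

arg(z) = -139.8531 degrees


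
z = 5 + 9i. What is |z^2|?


|z| = sqrt(25+81) = sqrt(106) = 10.2956
|z^2| = |z|^2 = (sqrt(106))^2 = 106

|z^2| = 106


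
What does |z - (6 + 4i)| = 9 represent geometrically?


|z - z0| = r is a circle with center z0 and radius r.
Center = (6, 4), radius = 9

Circle with center (6, 4) and radius 9


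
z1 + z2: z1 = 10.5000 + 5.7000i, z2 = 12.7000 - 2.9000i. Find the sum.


Real: 10.5 + 12.7 = 23.2
Imag: 5.7 - 2.9 = 2.8

23.2000 + 2.8000i


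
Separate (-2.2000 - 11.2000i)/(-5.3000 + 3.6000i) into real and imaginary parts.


Multiply by conjugate: (-2.2000 - 11.2000i)(-5.3000 - 3.6000i) / ((-5.3)^2 + 3.6^2)
Numerator real = -2.2*(-5.3) - (11.2)*3.6 = -28.66
Numerator imag = -11.2*(-5.3) - (-2.2)*3.6 = 67.28
Denominator = 41.05
Re(z) = -28.66/41.05 = -0.6982
Im(z) = 67.28/41.05 = 1.6390

Re(z) = -0.6982, Im(z) = 1.6390


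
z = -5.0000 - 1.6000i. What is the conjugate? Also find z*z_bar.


z_bar = -5.0000 + 1.6000i
z*z_bar = (-5)^2 + (-1.6)^2 = 25 + 2.56 = 27.56

z_bar = -5.0000 + 1.6000i, z*z_bar = 27.56


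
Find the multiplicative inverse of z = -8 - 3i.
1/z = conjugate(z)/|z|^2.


|z|^2 = 64+9 = 73
1/z = (-8 + 3i)/73

1/z = -0.1096 + 0.0411i


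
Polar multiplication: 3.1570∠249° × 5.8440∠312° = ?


r = 3.1570 * 5.8440 = 18.4495
theta = 249° + 312° = 561° = 201° (mod 360)

18.4495 cis(201°)


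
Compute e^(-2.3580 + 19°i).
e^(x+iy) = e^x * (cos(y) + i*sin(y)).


e^-2.3580 = 0.09461
cos(19°) = 0.9455
sin(19°) = 0.3256
Real = 0.09461*0.9455 = 0.0895
Imag = 0.09461*0.3256 = 0.0308

0.0895 + 0.0308i


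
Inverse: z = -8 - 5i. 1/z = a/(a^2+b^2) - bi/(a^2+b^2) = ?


|z|^2 = 64+25 = 89
1/z = (-8 + 5i)/89

1/z = -0.0899 + 0.0562i


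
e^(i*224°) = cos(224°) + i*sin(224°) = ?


cos(224°) = -0.7193
sin(224°) = -0.6947

e^(i*224°) = -0.7193 - 0.6947i


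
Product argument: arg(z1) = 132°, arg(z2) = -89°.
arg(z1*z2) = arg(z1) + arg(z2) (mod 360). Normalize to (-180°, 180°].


arg(z1*z2) = 132° - 89° = 43°
Normalized to (-180°, 180°]: 43°

43°


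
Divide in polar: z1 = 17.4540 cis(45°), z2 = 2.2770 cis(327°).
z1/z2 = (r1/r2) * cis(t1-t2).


r = 17.4540 / 2.2770 = 7.6653
theta = 45° - 327° = -282° = 78° (mod 360)

7.6653 cis(78°)


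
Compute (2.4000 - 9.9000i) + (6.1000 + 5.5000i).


Real: 2.4 + 6.1 = 8.5
Imag: -9.9 + 5.5 = -4.4

8.5000 - 4.4000i


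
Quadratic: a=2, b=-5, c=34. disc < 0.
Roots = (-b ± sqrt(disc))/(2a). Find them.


disc = (-5)^2 - 4*2*34 = 25 - 272 = -247
sqrt(|disc|) = sqrt(247) = 15.7162
Real part = 5/(2*2) = 1.2500
Imag part = 15.7162/(2*2) = 3.9291

1.2500 ± 3.9291i


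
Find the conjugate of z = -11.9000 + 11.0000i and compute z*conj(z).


z_bar = -11.9000 - 11.0000i
z*z_bar = (-11.9)^2 + 11^2 = 141.61 + 121 = 262.61

z_bar = -11.9000 - 11.0000i, z*z_bar = 262.61


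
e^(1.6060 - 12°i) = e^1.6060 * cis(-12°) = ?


e^1.6060 = 4.98284
cos(-12°) = 0.97815
sin(-12°) = -0.20791
Real = 4.98284*0.97815 = 4.8740
Imag = 4.98284*(-0.20791) = -1.0360

4.8740 - 1.0360i


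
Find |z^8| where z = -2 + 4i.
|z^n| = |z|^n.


|z| = sqrt(4+16) = sqrt(20) = 4.4721
|z^8| = |z|^8 = (sqrt(20))^8 = 20^4 = 160000

|z^8| = 160000


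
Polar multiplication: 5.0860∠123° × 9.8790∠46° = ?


r = 5.0860 * 9.8790 = 50.2446
theta = 123° + 46° = 169° = 169° (mod 360)

50.2446 cis(169°)


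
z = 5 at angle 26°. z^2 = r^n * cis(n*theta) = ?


r^2 = 5^2 = 25
n*theta = 2*26° = 52° = 52° (mod 360)
a = 25*cos(52°) = 15.3915
b = 25*sin(52°) = 19.7003

25 cis(52°) = 15.3915 + 19.7003i


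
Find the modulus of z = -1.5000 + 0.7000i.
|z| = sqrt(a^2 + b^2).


|z| = sqrt((-1.5)^2 + 0.7^2) = sqrt(2.25 + 0.49) = sqrt(2.74) = 1.6553

|z| = 1.6553


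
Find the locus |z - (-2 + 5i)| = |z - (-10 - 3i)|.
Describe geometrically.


Equal distances means the locus is the perpendicular bisector of z1 and z2.
Midpoint = ((-2+(-10))/2, (5+(-3))/2) = (-6.0000, 1.0000)

Perpendicular bisector through (-6.0000, 1.0000)


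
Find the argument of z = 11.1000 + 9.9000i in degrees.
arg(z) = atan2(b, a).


Re = 11.1, Im = 9.9
arg = atan2(9.9, 11.1) = 41.7295 degrees

arg(z) = 41.7295 degrees


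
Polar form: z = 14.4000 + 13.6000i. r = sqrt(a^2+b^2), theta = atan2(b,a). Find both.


r = sqrt(207.36+184.96) = sqrt(392.32) = 19.8071
theta = atan2(13.6, 14.4) = 43.3634 degrees

r = 19.8071, theta = 43.3634 degrees


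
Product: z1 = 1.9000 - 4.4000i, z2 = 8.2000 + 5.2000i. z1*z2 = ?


Real = 1.9*8.2 - (-4.4)*5.2 = 15.58 - (-22.88) = 38.46
Imag = 1.9*5.2 + 8.2*(-4.4) = 9.88 - (36.08) = -26.2

38.4600 - 26.2000i


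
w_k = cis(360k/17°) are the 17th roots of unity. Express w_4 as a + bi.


Angle = 360*4/17 = 84.7059°
a = cos(84.7059°) = 0.0923
b = sin(84.7059°) = 0.9957

0.0923 + 0.9957i


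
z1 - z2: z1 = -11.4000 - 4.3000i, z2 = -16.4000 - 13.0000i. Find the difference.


Real: -11.4 + 16.4 = 5
Imag: -4.3 + 13 = 8.7

5.0000 + 8.7000i


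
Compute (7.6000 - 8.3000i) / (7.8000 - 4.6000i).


Conjugate of z2 = 7.8000 + 4.6000i
Numerator: (7.6000 - 8.3000i)(7.8000 + 4.6000i) = 97.4600 - 29.7800i
Denominator: 7.8^2 + (-4.6)^2 = 82
Result = (97.4600 - 29.7800i)/82

1.1885 - 0.3632i


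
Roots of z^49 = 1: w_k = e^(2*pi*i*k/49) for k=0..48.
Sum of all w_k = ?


The sum of all 49th roots of unity is 0.
Geometric series: (1 - w^49)/(1 - w) = (1-1)/(1-w) = 0 since w^49 = 1, w ≠ 1.
Alternatively: coefficient of z^48 in z^49 - 1 is 0.

0


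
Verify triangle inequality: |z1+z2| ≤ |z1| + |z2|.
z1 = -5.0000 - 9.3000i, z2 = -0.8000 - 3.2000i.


|z1| = sqrt((-5)^2 + (-9.3)^2) = sqrt(111.49) = 10.5589
|z2| = sqrt((-0.8)^2 + (-3.2)^2) = sqrt(10.88) = 3.2985
z1+z2 = -5.8000 - 12.5000i
|z1+z2| = sqrt(189.89) = 13.7801
|z1|+|z2| = 10.5589 + 3.2985 = 13.8574

|z1+z2| = 13.7801 ≤ |z1|+|z2| = 13.8574 (verified)


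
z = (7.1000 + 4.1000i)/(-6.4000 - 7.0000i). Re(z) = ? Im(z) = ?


Multiply by conjugate: (7.1000 + 4.1000i)(-6.4000 + 7.0000i) / ((-6.4)^2 + (-7)^2)
Numerator real = 7.1*(-6.4) + 4.1*(-7) = -74.14
Numerator imag = 4.1*(-6.4) - 7.1*(-7) = 23.46
Denominator = 89.96
Re(z) = -74.14/89.96 = -0.8241
Im(z) = 23.46/89.96 = 0.2608

Re(z) = -0.8241, Im(z) = 0.2608


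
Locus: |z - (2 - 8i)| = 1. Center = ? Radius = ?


|z - z0| = r is a circle with center z0 and radius r.
Center = (2, -8), radius = 1

Circle with center (2, -8) and radius 1


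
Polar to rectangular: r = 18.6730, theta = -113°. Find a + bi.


a = 18.6730*cos(-113°) = 18.6730*(-0.39073) = -7.2961
b = 18.6730*sin(-113°) = 18.6730*(-0.920505) = -17.1886

-7.2961 - 17.1886i


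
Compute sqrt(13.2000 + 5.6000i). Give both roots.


|z| = sqrt(174.24+31.36) = 14.3388
sqrt((|z|+a)/2) = sqrt((14.3388+13.2)/2) = sqrt(13.7694) = 3.7107
sqrt((|z|-a)/2) = sqrt((14.3388-13.2)/2) = sqrt(0.5694) = 0.7546

±(3.7107 + 0.7546i) i.e. 3.7107 + 0.7546i and -3.7107 - 0.7546i


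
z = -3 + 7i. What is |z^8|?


|z| = sqrt(9+49) = sqrt(58) = 7.6158
|z^8| = |z|^8 = (sqrt(58))^8 = 58^4 = 11316496

|z^8| = 11316496


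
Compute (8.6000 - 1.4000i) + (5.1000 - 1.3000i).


Real: 8.6 + 5.1 = 13.7
Imag: -1.4 - 1.3 = -2.7

13.7000 - 2.7000i


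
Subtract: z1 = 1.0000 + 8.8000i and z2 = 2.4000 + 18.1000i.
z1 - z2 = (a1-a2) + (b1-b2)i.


Real: 1 - 2.4 = -1.4
Imag: 8.8 - 18.1 = -9.3

-1.4000 - 9.3000i


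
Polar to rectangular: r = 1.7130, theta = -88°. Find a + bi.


a = 1.7130*cos(-88°) = 1.7130*0.0349 = 0.0598
b = 1.7130*sin(-88°) = 1.7130*(-0.9994) = -1.7120

0.0598 - 1.7120i


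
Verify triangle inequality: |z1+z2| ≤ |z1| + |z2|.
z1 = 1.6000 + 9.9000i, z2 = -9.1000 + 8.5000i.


|z1| = sqrt(1.6^2 + 9.9^2) = sqrt(100.57) = 10.0285
|z2| = sqrt((-9.1)^2 + 8.5^2) = sqrt(155.06) = 12.4523
z1+z2 = -7.5000 + 18.4000i
|z1+z2| = sqrt(394.81) = 19.8698
|z1|+|z2| = 10.0285 + 12.4523 = 22.4808

|z1+z2| = 19.8698 ≤ |z1|+|z2| = 22.4808 (verified)


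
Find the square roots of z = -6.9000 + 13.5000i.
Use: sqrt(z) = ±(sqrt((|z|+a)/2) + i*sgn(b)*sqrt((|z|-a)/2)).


|z| = sqrt(47.61+182.25) = 15.1611
sqrt((|z|+a)/2) = sqrt((15.1611+(-6.9))/2) = sqrt(4.1306) = 2.0324
sqrt((|z|-a)/2) = sqrt((15.1611-(-6.9))/2) = sqrt(11.0306) = 3.3212

±(2.0324 + 3.3212i) i.e. 2.0324 + 3.3212i and -2.0324 - 3.3212i


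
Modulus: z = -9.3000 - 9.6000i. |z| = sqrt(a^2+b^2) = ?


|z| = sqrt((-9.3)^2 + (-9.6)^2) = sqrt(86.49 + 92.16) = sqrt(178.65) = 13.3660

|z| = 13.3660


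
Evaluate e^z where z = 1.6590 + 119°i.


e^1.6590 = 5.2541
cos(119°) = -0.4848
sin(119°) = 0.87462
Real = 5.2541*(-0.4848) = -2.5472
Imag = 5.2541*0.87462 = 4.5953

-2.5472 + 4.5953i


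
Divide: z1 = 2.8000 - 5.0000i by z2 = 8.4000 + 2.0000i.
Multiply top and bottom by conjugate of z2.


Conjugate of z2 = 8.4000 - 2.0000i
Numerator: (2.8000 - 5.0000i)(8.4000 - 2.0000i) = 13.5200 - 47.6000i
Denominator: 8.4^2 + 2^2 = 74.56
Result = (13.5200 - 47.6000i)/74.56

0.1813 - 0.6384i


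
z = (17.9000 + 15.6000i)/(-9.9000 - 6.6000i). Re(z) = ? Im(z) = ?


Multiply by conjugate: (17.9000 + 15.6000i)(-9.9000 + 6.6000i) / ((-9.9)^2 + (-6.6)^2)
Numerator real = 17.9*(-9.9) + 15.6*(-6.6) = -280.17
Numerator imag = 15.6*(-9.9) - 17.9*(-6.6) = -36.3
Denominator = 141.57
Re(z) = -280.17/141.57 = -1.9790
Im(z) = -36.3/141.57 = -0.2564

Re(z) = -1.9790, Im(z) = -0.2564


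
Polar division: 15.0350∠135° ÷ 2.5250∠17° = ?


r = 15.0350 / 2.5250 = 5.9545
theta = 135° - 17° = 118° = 118° (mod 360)

5.9545 cis(118°)


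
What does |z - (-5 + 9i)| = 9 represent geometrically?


|z - z0| = r is a circle with center z0 and radius r.
Center = (-5, 9), radius = 9

Circle with center (-5, 9) and radius 9


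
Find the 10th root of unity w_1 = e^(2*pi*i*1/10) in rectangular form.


Angle = 360*1/10 = 36°
a = cos(36°) = 0.8090
b = sin(36°) = 0.5878

0.8090 + 0.5878i


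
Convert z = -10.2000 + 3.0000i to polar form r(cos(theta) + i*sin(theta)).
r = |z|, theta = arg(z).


r = sqrt(104.04+9) = sqrt(113.04) = 10.6320
theta = atan2(3, -10.2) = 163.6105 degrees

r = 10.6320, theta = 163.6105 degrees


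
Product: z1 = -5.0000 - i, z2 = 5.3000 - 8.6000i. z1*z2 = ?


Real = -5*5.3 - (-1)*(-8.6) = -26.5 - 8.6 = -35.1
Imag = -5*(-8.6) + 5.3*(-1) = 43 - (5.3) = 37.7

-35.1000 + 37.7000i


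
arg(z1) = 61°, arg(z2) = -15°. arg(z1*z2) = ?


arg(z1*z2) = 61° - 15° = 46°
Normalized to (-180°, 180°]: 46°

46°


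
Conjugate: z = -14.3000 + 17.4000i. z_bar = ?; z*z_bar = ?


z_bar = -14.3000 - 17.4000i
z*z_bar = (-14.3)^2 + 17.4^2 = 204.49 + 302.76 = 507.25

z_bar = -14.3000 - 17.4000i, z*z_bar = 507.25


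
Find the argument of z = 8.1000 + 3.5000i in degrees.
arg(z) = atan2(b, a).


Re = 8.1, Im = 3.5
arg = atan2(3.5, 8.1) = 23.3691 degrees

arg(z) = 23.3691 degrees


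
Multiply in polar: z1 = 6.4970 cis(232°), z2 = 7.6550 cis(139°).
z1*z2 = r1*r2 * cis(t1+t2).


r = 6.4970 * 7.6550 = 49.7345
theta = 232° + 139° = 371° = 11° (mod 360)

49.7345 cis(11°)


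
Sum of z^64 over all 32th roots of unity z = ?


The roots are w_k = w^k with w = e^(2*pi*i/32), and (w^k)^64 = (w^64)^k.
So S = 1 + u + u^2 + ... + u^(31) with u = w^64.
64 = 2*32 + 0, so 64 is a multiple of 32 and u = (w^32)^2 = 1.
Every one of the 32 terms equals 1: S = 32

S = 32


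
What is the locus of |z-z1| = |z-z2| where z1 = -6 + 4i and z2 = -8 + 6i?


Equal distances means the locus is the perpendicular bisector of z1 and z2.
Midpoint = ((-6+(-8))/2, (4+6)/2) = (-7.0000, 5.0000)

Perpendicular bisector through (-7.0000, 5.0000)


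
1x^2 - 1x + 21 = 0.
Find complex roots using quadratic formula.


disc = (-1)^2 - 4*1*21 = 1 - 84 = -83
sqrt(|disc|) = sqrt(83) = 9.1104
Real part = 1/(2*1) = 0.5000
Imag part = 9.1104/(2*1) = 4.5552

0.5000 ± 4.5552i


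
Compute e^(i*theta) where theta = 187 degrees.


cos(187°) = -0.9925
sin(187°) = -0.1219

e^(i*187°) = -0.9925 - 0.1219i


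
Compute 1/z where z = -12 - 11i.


|z|^2 = 144+121 = 265
1/z = (-12 + 11i)/265

1/z = -0.0453 + 0.0415i


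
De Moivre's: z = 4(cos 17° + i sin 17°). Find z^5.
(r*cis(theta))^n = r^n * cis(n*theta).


r^5 = 4^5 = 1024
n*theta = 5*17° = 85° = 85° (mod 360)
a = 1024*cos(85°) = 89.2475
b = 1024*sin(85°) = 1020.1034

1024 cis(85°) = 89.2475 + 1020.1034i


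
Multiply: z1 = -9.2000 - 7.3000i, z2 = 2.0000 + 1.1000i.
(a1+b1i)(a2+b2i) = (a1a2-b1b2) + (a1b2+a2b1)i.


Real = -9.2*2 - (-7.3)*1.1 = -18.4 - (-8.03) = -10.37
Imag = -9.2*1.1 + 2*(-7.3) = -10.12 - (14.6) = -24.72

-10.3700 - 24.7200i


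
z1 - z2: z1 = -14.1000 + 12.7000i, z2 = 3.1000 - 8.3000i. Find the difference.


Real: -14.1 - 3.1 = -17.2
Imag: 12.7 + 8.3 = 21

-17.2000 + 21.0000i


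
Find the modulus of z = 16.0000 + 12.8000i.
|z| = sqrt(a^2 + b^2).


|z| = sqrt(16^2 + 12.8^2) = sqrt(256 + 163.84) = sqrt(419.84) = 20.4900

|z| = 20.4900


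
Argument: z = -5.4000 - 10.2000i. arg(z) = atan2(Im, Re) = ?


Re = -5.4, Im = -10.2
arg = atan2(-10.2, -5.4) = -117.8973 degrees

arg(z) = -117.8973 degrees


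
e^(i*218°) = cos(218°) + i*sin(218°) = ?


cos(218°) = -0.7880
sin(218°) = -0.6157

e^(i*218°) = -0.7880 - 0.6157i


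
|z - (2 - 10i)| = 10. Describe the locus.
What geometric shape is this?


|z - z0| = r is a circle with center z0 and radius r.
Center = (2, -10), radius = 10

Circle with center (2, -10) and radius 10


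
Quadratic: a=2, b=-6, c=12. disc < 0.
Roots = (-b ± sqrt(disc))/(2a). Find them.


disc = (-6)^2 - 4*2*12 = 36 - 96 = -60
sqrt(|disc|) = sqrt(60) = 7.7460
Real part = 6/(2*2) = 1.5000
Imag part = 7.7460/(2*2) = 1.9365

1.5000 ± 1.9365i


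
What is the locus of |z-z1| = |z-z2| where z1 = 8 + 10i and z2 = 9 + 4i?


Equal distances means the locus is the perpendicular bisector of z1 and z2.
Midpoint = ((8+9)/2, (10+4)/2) = (8.5000, 7.0000)

Perpendicular bisector through (8.5000, 7.0000)


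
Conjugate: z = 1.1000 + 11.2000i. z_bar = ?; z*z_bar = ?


z_bar = 1.1000 - 11.2000i
z*z_bar = 1.1^2 + 11.2^2 = 1.21 + 125.44 = 126.65

z_bar = 1.1000 - 11.2000i, z*z_bar = 126.65


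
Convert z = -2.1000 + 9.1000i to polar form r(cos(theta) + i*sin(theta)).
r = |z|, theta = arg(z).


r = sqrt(4.41+82.81) = sqrt(87.22) = 9.3392
theta = atan2(9.1, -2.1) = 102.9946 degrees

r = 9.3392, theta = 102.9946 degrees


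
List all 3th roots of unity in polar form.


The 3th roots of unity are cis(360k/3°) for k=0..2
Angle step = 360/3 = 120°
Primitive root: cis(120°)
Primitive root = -0.5000 + 0.8660i

3 roots at angles: 0°, 120°, 240°


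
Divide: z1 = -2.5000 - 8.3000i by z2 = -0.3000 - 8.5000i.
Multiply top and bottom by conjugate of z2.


Conjugate of z2 = -0.3000 + 8.5000i
Numerator: (-2.5000 - 8.3000i)(-0.3000 + 8.5000i) = 71.3000 - 18.7600i
Denominator: (-0.3)^2 + (-8.5)^2 = 72.34
Result = (71.3000 - 18.7600i)/72.34

0.9856 - 0.2593i


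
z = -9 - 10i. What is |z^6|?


|z| = sqrt(81+100) = sqrt(181) = 13.4536
|z^6| = |z|^6 = (sqrt(181))^6 = 181^3 = 5929741

|z^6| = 5929741


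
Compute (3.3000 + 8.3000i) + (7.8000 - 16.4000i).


Real: 3.3 + 7.8 = 11.1
Imag: 8.3 - 16.4 = -8.1

11.1000 - 8.1000i


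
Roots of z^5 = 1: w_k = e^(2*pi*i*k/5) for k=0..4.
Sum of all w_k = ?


The sum of all 5th roots of unity is 0.
Geometric series: (1 - w^5)/(1 - w) = (1-1)/(1-w) = 0 since w^5 = 1, w ≠ 1.
Alternatively: coefficient of z^4 in z^5 - 1 is 0.

0


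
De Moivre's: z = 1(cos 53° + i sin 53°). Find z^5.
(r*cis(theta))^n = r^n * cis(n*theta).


r^5 = 1^5 = 1
n*theta = 5*53° = 265° = 265° (mod 360)
a = 1*cos(265°) = -0.0872
b = 1*sin(265°) = -0.9962

1 cis(265°) = -0.0872 - 0.9962i


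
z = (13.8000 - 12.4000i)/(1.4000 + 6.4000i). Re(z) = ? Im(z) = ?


Multiply by conjugate: (13.8000 - 12.4000i)(1.4000 - 6.4000i) / (1.4^2 + 6.4^2)
Numerator real = 13.8*1.4 - (12.4)*6.4 = -60.04
Numerator imag = -12.4*1.4 - 13.8*6.4 = -105.68
Denominator = 42.92
Re(z) = -60.04/42.92 = -1.3989
Im(z) = -105.68/42.92 = -2.4623

Re(z) = -1.3989, Im(z) = -2.4623


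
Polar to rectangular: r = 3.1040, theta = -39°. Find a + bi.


a = 3.1040*cos(-39°) = 3.1040*0.77715 = 2.4123
b = 3.1040*sin(-39°) = 3.1040*(-0.62932) = -1.9534

2.4123 - 1.9534i


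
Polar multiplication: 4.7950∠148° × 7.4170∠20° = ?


r = 4.7950 * 7.4170 = 35.5645
theta = 148° + 20° = 168° = 168° (mod 360)

35.5645 cis(168°)


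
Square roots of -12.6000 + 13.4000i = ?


|z| = sqrt(158.76+179.56) = 18.3935
sqrt((|z|+a)/2) = sqrt((18.3935+(-12.6))/2) = sqrt(2.8967) = 1.7020
sqrt((|z|-a)/2) = sqrt((18.3935-(-12.6))/2) = sqrt(15.4967) = 3.9366

±(1.7020 + 3.9366i) i.e. 1.7020 + 3.9366i and -1.7020 - 3.9366i


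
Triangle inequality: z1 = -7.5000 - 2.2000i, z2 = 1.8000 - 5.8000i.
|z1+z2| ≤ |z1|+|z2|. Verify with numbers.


|z1| = sqrt((-7.5)^2 + (-2.2)^2) = sqrt(61.09) = 7.8160
|z2| = sqrt(1.8^2 + (-5.8)^2) = sqrt(36.88) = 6.0729
z1+z2 = -5.7000 - 8.0000i
|z1+z2| = sqrt(96.49) = 9.8229
|z1|+|z2| = 7.8160 + 6.0729 = 13.8889

|z1+z2| = 9.8229 ≤ |z1|+|z2| = 13.8889 (verified)


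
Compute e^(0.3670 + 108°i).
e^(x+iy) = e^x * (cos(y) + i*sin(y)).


e^0.3670 = 1.4434
cos(108°) = -0.309
sin(108°) = 0.9511
Real = 1.4434*(-0.309) = -0.4460
Imag = 1.4434*0.9511 = 1.3728

-0.4460 + 1.3728i


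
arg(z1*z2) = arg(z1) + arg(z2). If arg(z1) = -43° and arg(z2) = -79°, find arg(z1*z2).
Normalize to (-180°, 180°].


arg(z1*z2) = -43° - 79° = -122°
Normalized to (-180°, 180°]: -122°

-122°


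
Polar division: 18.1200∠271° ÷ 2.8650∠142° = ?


r = 18.1200 / 2.8650 = 6.3246
theta = 271° - 142° = 129° = 129° (mod 360)

6.3246 cis(129°)


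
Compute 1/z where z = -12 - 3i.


|z|^2 = 144+9 = 153
1/z = (-12 + 3i)/153

1/z = -0.0784 + 0.0196i


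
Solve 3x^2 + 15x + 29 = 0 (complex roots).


disc = 15^2 - 4*3*29 = 225 - 348 = -123
sqrt(|disc|) = sqrt(123) = 11.0905
Real part = -15/(2*3) = -2.5000
Imag part = 11.0905/(2*3) = 1.8484

-2.5000 ± 1.8484i


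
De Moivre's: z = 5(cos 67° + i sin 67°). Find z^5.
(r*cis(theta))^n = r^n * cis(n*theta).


r^5 = 5^5 = 3125
n*theta = 5*67° = 335° = 335° (mod 360)
a = 3125*cos(335°) = 2832.2118
b = 3125*sin(335°) = -1320.6821

3125 cis(335°) = 2832.2118 - 1320.6821i


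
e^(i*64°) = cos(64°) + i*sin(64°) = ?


cos(64°) = 0.4384
sin(64°) = 0.8988

e^(i*64°) = 0.4384 + 0.8988i


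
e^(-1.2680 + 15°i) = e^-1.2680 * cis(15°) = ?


e^-1.2680 = 0.2814
cos(15°) = 0.9659
sin(15°) = 0.2588
Real = 0.2814*0.9659 = 0.2718
Imag = 0.2814*0.2588 = 0.0728

0.2718 + 0.0728i


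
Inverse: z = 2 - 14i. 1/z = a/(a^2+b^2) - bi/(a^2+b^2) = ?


|z|^2 = 4+196 = 200
1/z = (2 + 14i)/200

1/z = 0.0100 + 0.0700i


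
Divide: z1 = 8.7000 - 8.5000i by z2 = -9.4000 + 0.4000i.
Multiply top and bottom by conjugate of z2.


Conjugate of z2 = -9.4000 - 0.4000i
Numerator: (8.7000 - 8.5000i)(-9.4000 - 0.4000i) = -85.1800 + 76.4200i
Denominator: (-9.4)^2 + 0.4^2 = 88.52
Result = (-85.1800 + 76.4200i)/88.52

-0.9623 + 0.8633i


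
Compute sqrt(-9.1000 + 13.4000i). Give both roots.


|z| = sqrt(82.81+179.56) = 16.1978
sqrt((|z|+a)/2) = sqrt((16.1978+(-9.1))/2) = sqrt(3.5489) = 1.8839
sqrt((|z|-a)/2) = sqrt((16.1978-(-9.1))/2) = sqrt(12.6489) = 3.5565

±(1.8839 + 3.5565i) i.e. 1.8839 + 3.5565i and -1.8839 - 3.5565i


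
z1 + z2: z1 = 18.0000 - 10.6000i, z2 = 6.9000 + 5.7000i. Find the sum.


Real: 18 + 6.9 = 24.9
Imag: -10.6 + 5.7 = -4.9

24.9000 - 4.9000i


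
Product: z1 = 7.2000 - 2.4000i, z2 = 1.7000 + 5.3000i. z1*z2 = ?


Real = 7.2*1.7 - (-2.4)*5.3 = 12.24 - (-12.72) = 24.96
Imag = 7.2*5.3 + 1.7*(-2.4) = 38.16 - (4.08) = 34.08

24.9600 + 34.0800i


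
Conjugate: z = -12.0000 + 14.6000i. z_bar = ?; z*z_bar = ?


z_bar = -12.0000 - 14.6000i
z*z_bar = (-12)^2 + 14.6^2 = 144 + 213.16 = 357.16

z_bar = -12.0000 - 14.6000i, z*z_bar = 357.16


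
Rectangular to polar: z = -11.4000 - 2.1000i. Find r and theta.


r = sqrt(129.96+4.41) = sqrt(134.37) = 11.5918
theta = atan2(-2.1, -11.4) = -169.5625 degrees

r = 11.5918, theta = -169.5625 degrees


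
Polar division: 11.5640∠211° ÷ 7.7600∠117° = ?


r = 11.5640 / 7.7600 = 1.4902
theta = 211° - 117° = 94° = 94° (mod 360)

1.4902 cis(94°)


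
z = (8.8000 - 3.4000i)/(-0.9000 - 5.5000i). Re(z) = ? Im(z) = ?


Multiply by conjugate: (8.8000 - 3.4000i)(-0.9000 + 5.5000i) / ((-0.9)^2 + (-5.5)^2)
Numerator real = 8.8*(-0.9) - (3.4)*(-5.5) = 10.78
Numerator imag = -3.4*(-0.9) - 8.8*(-5.5) = 51.46
Denominator = 31.06
Re(z) = 10.78/31.06 = 0.3471
Im(z) = 51.46/31.06 = 1.6568

Re(z) = 0.3471, Im(z) = 1.6568


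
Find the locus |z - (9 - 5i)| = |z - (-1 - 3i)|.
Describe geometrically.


Equal distances means the locus is the perpendicular bisector of z1 and z2.
Midpoint = ((9+(-1))/2, (-5+(-3))/2) = (4.0000, -4.0000)

Perpendicular bisector through (4.0000, -4.0000)


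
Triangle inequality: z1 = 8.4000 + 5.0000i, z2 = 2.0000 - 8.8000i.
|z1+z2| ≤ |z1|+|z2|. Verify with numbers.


|z1| = sqrt(8.4^2 + 5^2) = sqrt(95.56) = 9.7755
|z2| = sqrt(2^2 + (-8.8)^2) = sqrt(81.44) = 9.0244
z1+z2 = 10.4000 - 3.8000i
|z1+z2| = sqrt(122.6) = 11.0725
|z1|+|z2| = 9.7755 + 9.0244 = 18.7999

|z1+z2| = 11.0725 ≤ |z1|+|z2| = 18.7999 (verified)


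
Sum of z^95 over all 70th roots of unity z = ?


The roots are w_k = w^k with w = e^(2*pi*i/70), and (w^k)^95 = (w^95)^k.
So S = 1 + u + u^2 + ... + u^(69) with u = w^95.
95 = 1*70 + 25, so 95 is not a multiple of 70: u = (w^70)^1 * w^25 = w^25 ≠ 1 (w is a primitive 70th root), while u^70 = (w^70)^95 = 1.
Geometric series: S = (1 - u^70)/(1 - u) = (1 - 1)/(1 - u) = 0

S = 0


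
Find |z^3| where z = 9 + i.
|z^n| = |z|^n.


|z| = sqrt(81+1) = sqrt(82) = 9.0554
|z^3| = |z|^3 = (sqrt(82))^3 = 82*sqrt(82)

|z^3| = 82*sqrt(82) ≈ 742.5416


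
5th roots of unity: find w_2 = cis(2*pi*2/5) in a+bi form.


Angle = 360*2/5 = 144°
a = cos(144°) = -0.8090
b = sin(144°) = 0.5878

-0.8090 + 0.5878i


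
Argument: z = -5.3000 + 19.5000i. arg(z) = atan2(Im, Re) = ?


Re = -5.3, Im = 19.5
arg = atan2(19.5, -5.3) = 105.2054 degrees

arg(z) = 105.2054 degrees


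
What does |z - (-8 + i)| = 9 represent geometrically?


|z - z0| = r is a circle with center z0 and radius r.
Center = (-8, 1), radius = 9

Circle with center (-8, 1) and radius 9


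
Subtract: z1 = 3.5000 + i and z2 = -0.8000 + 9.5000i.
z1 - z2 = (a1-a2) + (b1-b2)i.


Real: 3.5 + 0.8 = 4.3
Imag: 1 - 9.5 = -8.5

4.3000 - 8.5000i


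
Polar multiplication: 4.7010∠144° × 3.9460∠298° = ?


r = 4.7010 * 3.9460 = 18.5501
theta = 144° + 298° = 442° = 82° (mod 360)

18.5501 cis(82°)


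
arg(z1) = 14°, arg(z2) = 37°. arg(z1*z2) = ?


arg(z1*z2) = 14° + 37° = 51°
Normalized to (-180°, 180°]: 51°

51°


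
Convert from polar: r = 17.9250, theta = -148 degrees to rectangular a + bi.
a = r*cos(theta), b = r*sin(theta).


a = 17.9250*cos(-148°) = 17.9250*(-0.84805) = -15.2013
b = 17.9250*sin(-148°) = 17.9250*(-0.52992) = -9.4988

-15.2013 - 9.4988i


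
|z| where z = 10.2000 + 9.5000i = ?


|z| = sqrt(10.2^2 + 9.5^2) = sqrt(104.04 + 90.25) = sqrt(194.29) = 13.9388

|z| = 13.9388


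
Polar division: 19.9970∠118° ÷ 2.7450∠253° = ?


r = 19.9970 / 2.7450 = 7.2849
theta = 118° - 253° = -135° = 225° (mod 360)

7.2849 cis(225°)


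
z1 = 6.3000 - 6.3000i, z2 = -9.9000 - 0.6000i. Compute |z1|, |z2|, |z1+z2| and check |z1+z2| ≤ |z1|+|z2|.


|z1| = sqrt(6.3^2 + (-6.3)^2) = sqrt(79.38) = 8.9095
|z2| = sqrt((-9.9)^2 + (-0.6)^2) = sqrt(98.37) = 9.9182
z1+z2 = -3.6000 - 6.9000i
|z1+z2| = sqrt(60.57) = 7.7827
|z1|+|z2| = 8.9095 + 9.9182 = 18.8277

|z1+z2| = 7.7827 ≤ |z1|+|z2| = 18.8277 (verified)


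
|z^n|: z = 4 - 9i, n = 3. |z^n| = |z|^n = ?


|z| = sqrt(16+81) = sqrt(97) = 9.8489
|z^3| = |z|^3 = (sqrt(97))^3 = 97*sqrt(97)

|z^3| = 97*sqrt(97) ≈ 955.3392


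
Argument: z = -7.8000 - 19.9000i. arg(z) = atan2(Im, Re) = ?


Re = -7.8, Im = -19.9
arg = atan2(-19.9, -7.8) = -111.4032 degrees

arg(z) = -111.4032 degrees


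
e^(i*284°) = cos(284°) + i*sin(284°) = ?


cos(284°) = 0.2419
sin(284°) = -0.9703

e^(i*284°) = 0.2419 - 0.9703i


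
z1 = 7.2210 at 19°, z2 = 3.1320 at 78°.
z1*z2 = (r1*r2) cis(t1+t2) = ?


r = 7.2210 * 3.1320 = 22.6162
theta = 19° + 78° = 97° = 97° (mod 360)

22.6162 cis(97°)


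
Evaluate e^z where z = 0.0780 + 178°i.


e^0.0780 = 1.0811
cos(178°) = -0.9994
sin(178°) = 0.0349
Real = 1.0811*(-0.9994) = -1.0805
Imag = 1.0811*0.0349 = 0.0377

-1.0805 + 0.0377i


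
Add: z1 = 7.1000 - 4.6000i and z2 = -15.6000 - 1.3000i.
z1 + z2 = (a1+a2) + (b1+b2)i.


Real: 7.1 - 15.6 = -8.5
Imag: -4.6 - 1.3 = -5.9

-8.5000 - 5.9000i


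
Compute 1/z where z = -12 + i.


|z|^2 = 144+1 = 145
1/z = (-12 - 1i)/145

1/z = -0.0828 - 0.0069i


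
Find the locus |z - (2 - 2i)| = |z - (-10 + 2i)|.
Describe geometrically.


Equal distances means the locus is the perpendicular bisector of z1 and z2.
Midpoint = ((2+(-10))/2, (-2+2)/2) = (-4.0000, 0)

Perpendicular bisector through (-4.0000, 0)


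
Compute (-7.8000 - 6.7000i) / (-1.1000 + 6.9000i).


Conjugate of z2 = -1.1000 - 6.9000i
Numerator: (-7.8000 - 6.7000i)(-1.1000 - 6.9000i) = -37.6500 + 61.1900i
Denominator: (-1.1)^2 + 6.9^2 = 48.82
Result = (-37.6500 + 61.1900i)/48.82

-0.7712 + 1.2534i


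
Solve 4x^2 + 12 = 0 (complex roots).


disc = 0^2 - 4*4*12 = 0 - 192 = -192
sqrt(|disc|) = sqrt(192) = 13.8564
Real part = 0/(2*4) = 0
Imag part = 13.8564/(2*4) = 1.7321

0 ± 1.7321i


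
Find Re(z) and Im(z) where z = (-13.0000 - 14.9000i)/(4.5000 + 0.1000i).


Multiply by conjugate: (-13.0000 - 14.9000i)(4.5000 - 0.1000i) / (4.5^2 + 0.1^2)
Numerator real = -13*4.5 - (14.9)*0.1 = -59.99
Numerator imag = -14.9*4.5 - (-13)*0.1 = -65.75
Denominator = 20.26
Re(z) = -59.99/20.26 = -2.9610
Im(z) = -65.75/20.26 = -3.2453

Re(z) = -2.9610, Im(z) = -3.2453


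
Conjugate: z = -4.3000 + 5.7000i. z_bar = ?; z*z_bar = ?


z_bar = -4.3000 - 5.7000i
z*z_bar = (-4.3)^2 + 5.7^2 = 18.49 + 32.49 = 50.98

z_bar = -4.3000 - 5.7000i, z*z_bar = 50.98


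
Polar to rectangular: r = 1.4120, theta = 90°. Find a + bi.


a = 1.4120*cos(90°) = 1.4120*0 = 0
b = 1.4120*sin(90°) = 1.4120*1 = 1.4120

0 + 1.4120i


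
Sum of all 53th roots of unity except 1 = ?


With w = e^(2*pi*i/53), all 53 of the 53th roots of unity w^0 = 1, w, ..., w^(52) sum to 0: 1 + w + ... + w^(52) = (1 - w^53)/(1 - w) = 0 since w^53 = 1, w ≠ 1.
Removing the root 1: w + w^2 + ... + w^(52) = 0 - 1 = -1

Sum = -1


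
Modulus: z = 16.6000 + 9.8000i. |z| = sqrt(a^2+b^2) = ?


|z| = sqrt(16.6^2 + 9.8^2) = sqrt(275.56 + 96.04) = sqrt(371.6) = 19.2769

|z| = 19.2769


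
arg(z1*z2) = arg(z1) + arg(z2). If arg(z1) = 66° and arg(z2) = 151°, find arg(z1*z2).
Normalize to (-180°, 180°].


arg(z1*z2) = 66° + 151° = 217°
Normalized to (-180°, 180°]: -143°

-143°


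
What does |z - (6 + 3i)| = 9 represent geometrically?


|z - z0| = r is a circle with center z0 and radius r.
Center = (6, 3), radius = 9

Circle with center (6, 3) and radius 9


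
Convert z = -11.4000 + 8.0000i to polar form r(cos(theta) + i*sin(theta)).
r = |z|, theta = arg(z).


r = sqrt(129.96+64) = sqrt(193.96) = 13.9270
theta = atan2(8, -11.4) = 144.9406 degrees

r = 13.9270, theta = 144.9406 degrees


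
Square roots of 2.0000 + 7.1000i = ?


|z| = sqrt(4+50.41) = 7.3763
sqrt((|z|+a)/2) = sqrt((7.3763+2)/2) = sqrt(4.6882) = 2.1652
sqrt((|z|-a)/2) = sqrt((7.3763-2)/2) = sqrt(2.6882) = 1.6396

±(2.1652 + 1.6396i) i.e. 2.1652 + 1.6396i and -2.1652 - 1.6396i


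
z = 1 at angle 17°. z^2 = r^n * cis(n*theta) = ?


r^2 = 1^2 = 1
n*theta = 2*17° = 34° = 34° (mod 360)
a = 1*cos(34°) = 0.8290
b = 1*sin(34°) = 0.5592

1 cis(34°) = 0.8290 + 0.5592i


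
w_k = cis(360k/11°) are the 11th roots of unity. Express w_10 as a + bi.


Angle = 360*10/11 = 327.2727°
a = cos(327.2727°) = 0.8413
b = sin(327.2727°) = -0.5406

0.8413 - 0.5406i


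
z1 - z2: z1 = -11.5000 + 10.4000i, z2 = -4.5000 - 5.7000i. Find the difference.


Real: -11.5 + 4.5 = -7
Imag: 10.4 + 5.7 = 16.1

-7.0000 + 16.1000i


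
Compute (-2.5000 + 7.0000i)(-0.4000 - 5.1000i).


Real = -2.5*(-0.4) - 7*(-5.1) = 1 - (-35.7) = 36.7
Imag = -2.5*(-5.1) - (0.4)*7 = 12.75 - (2.8) = 9.95

36.7000 + 9.9500i


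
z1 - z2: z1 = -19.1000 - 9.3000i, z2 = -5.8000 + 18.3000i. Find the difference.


Real: -19.1 + 5.8 = -13.3
Imag: -9.3 - 18.3 = -27.6

-13.3000 - 27.6000i


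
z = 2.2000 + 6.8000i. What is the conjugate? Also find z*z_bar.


z_bar = 2.2000 - 6.8000i
z*z_bar = 2.2^2 + 6.8^2 = 4.84 + 46.24 = 51.08

z_bar = 2.2000 - 6.8000i, z*z_bar = 51.08


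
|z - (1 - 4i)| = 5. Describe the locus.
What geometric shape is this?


|z - z0| = r is a circle with center z0 and radius r.
Center = (1, -4), radius = 5

Circle with center (1, -4) and radius 5


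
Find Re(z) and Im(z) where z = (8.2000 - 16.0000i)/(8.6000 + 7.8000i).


Multiply by conjugate: (8.2000 - 16.0000i)(8.6000 - 7.8000i) / (8.6^2 + 7.8^2)
Numerator real = 8.2*8.6 - (16)*7.8 = -54.28
Numerator imag = -16*8.6 - 8.2*7.8 = -201.56
Denominator = 134.8
Re(z) = -54.28/134.8 = -0.4027
Im(z) = -201.56/134.8 = -1.4953

Re(z) = -0.4027, Im(z) = -1.4953


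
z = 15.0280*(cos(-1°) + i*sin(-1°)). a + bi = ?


a = 15.0280*cos(-1°) = 15.0280*0.99985 = 15.0257
b = 15.0280*sin(-1°) = 15.0280*(-0.017452) = -0.2623

15.0257 - 0.2623i
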